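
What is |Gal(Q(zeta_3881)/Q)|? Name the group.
|Gal(Q(zeta_3881)/Q)| = phi(3881) = 3880; group ≅ (Z/3881Z)^* ≅ Z/3880Z

The n-th cyclotomic polynomial Φ_3881(x) is the minimal polynomial of zeta_3881 over Q and has degree phi(3881) = 3880. So Q(zeta_3881) is a degree-3880 Galois extension with Galois group (Z/3881Z)^*. (Z/3881Z)^* is cyclic since 3881 is an odd prime power (or 4). Hence Gal(Q(zeta_3881)/Q) ≅ Z/3880Z.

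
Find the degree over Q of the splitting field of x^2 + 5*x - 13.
[K:Q] = 2

The discriminant of x^2 + (5)*x + (-13) is b^2 - 4c = 25 - (-52) = 77. Since 77 is not a perfect square in Q, the polynomial is irreducible over Q. Its two roots generate a degree-2 extension, so [K:Q] = 2.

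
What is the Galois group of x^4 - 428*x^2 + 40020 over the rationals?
Gal(K/Q) = V_4 (Klein four-group, Z/2Z × Z/2Z)

f factors as (x^2 - 290)(x^2 - 138), so the splitting field is K = Q(sqrt(290), sqrt(138)). The elements 290, 138, 40020 are all non-squares in Q, so sqrt(290) and sqrt(138) generate independent quadratic extensions. Thus [K:Q] = 4 and Gal(K/Q) is generated by the two order-2 automorphisms sqrt(290) ↦ -sqrt(290) and sqrt(138) ↦ -sqrt(138), giving V_4.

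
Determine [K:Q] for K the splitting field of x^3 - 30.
[K:Q] = 6

x^3 - 30 has one real root r = 30^(1/3) and two complex roots r*zeta_3, r*zeta_3^2 where zeta_3 = e^(2*pi*i/3). The splitting field is Q(r, zeta_3). [Q(r):Q] = 3 and [Q(zeta_3):Q] = 2 with gcd = 1, so [Q(r, zeta_3):Q] = 3 * 2 = 6.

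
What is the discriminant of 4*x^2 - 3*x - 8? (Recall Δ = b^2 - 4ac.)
Δ = 137

For a quadratic a x^2 + b x + c the discriminant is Δ = b^2 - 4ac = (-3)^2 - 4*(4)*(-8) = 9 - (-128) = 137.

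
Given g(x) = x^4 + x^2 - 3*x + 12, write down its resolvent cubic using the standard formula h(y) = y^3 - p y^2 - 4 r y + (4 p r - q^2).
h(y) = y^3 - y^2 - 48*y + 39

Identify coefficients: p = 1, q = -3, r = 12.
Plug into h(y) = y^3 - p y^2 - 4 r y + (4 p r - q^2):
  h(y) = y^3 - (1) y^2 - 4*(12) y + (4*(1)*(12) - (-3)^2)
       = y^3 + (-1) y^2 + (-48) y + (39).
Simplifying: h(y) = y^3 - y^2 - 48*y + 39.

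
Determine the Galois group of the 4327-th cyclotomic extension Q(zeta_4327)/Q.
|Gal(Q(zeta_4327)/Q)| = phi(4327) = 4326; group ≅ (Z/4327Z)^* ≅ Z/4326Z

The n-th cyclotomic polynomial Φ_4327(x) is the minimal polynomial of zeta_4327 over Q and has degree phi(4327) = 4326. So Q(zeta_4327) is a degree-4326 Galois extension with Galois group (Z/4327Z)^*. (Z/4327Z)^* is cyclic since 4327 is an odd prime power (or 4). Hence Gal(Q(zeta_4327)/Q) ≅ Z/4326Z.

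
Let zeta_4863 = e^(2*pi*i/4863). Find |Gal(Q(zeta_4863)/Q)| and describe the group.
|Gal(Q(zeta_4863)/Q)| = phi(4863) = 3240; group ≅ (Z/4863Z)^* ≅ Z/2Z × Z/1620Z

The n-th cyclotomic polynomial Φ_4863(x) is the minimal polynomial of zeta_4863 over Q and has degree phi(4863) = 3240. So Q(zeta_4863) is a degree-3240 Galois extension with Galois group (Z/4863Z)^*. By CRT, (Z/4863Z)^* ≅ (Z/3Z)^* × (Z/1621Z)^*. Each prime-power unit group is (Z/3Z)^* ≅ Z/2Z; (Z/1621Z)^* ≅ Z/1620Z. Hence Gal(Q(zeta_4863)/Q) ≅ Z/2Z × Z/1620Z.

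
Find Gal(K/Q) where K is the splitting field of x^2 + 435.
Gal(K/Q) = Z/2Z (cyclic of order 2)

x^2 + 435 is irreducible over Q since -435 is not a rational square. The splitting field Q(sqrt(-435)) has degree 2 over Q, and its unique nontrivial automorphism is sqrt(-435) ↦ -sqrt(-435). Hence Gal(Q(sqrt(-435))/Q) = Z/2Z.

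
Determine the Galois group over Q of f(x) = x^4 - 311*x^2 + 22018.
Gal(K/Q) = V_4 (Klein four-group, Z/2Z × Z/2Z)

f factors as (x^2 - 202)(x^2 - 109), so the splitting field is K = Q(sqrt(202), sqrt(109)). The elements 202, 109, 22018 are all non-squares in Q, so sqrt(202) and sqrt(109) generate independent quadratic extensions. Thus [K:Q] = 4 and Gal(K/Q) is generated by the two order-2 automorphisms sqrt(202) ↦ -sqrt(202) and sqrt(109) ↦ -sqrt(109), giving V_4.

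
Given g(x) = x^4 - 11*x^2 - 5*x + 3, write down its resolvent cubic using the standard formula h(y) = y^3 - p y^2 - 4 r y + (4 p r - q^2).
h(y) = y^3 + 11*y^2 - 12*y - 157

Identify coefficients: p = -11, q = -5, r = 3.
Plug into h(y) = y^3 - p y^2 - 4 r y + (4 p r - q^2):
  h(y) = y^3 - (-11) y^2 - 4*(3) y + (4*(-11)*(3) - (-5)^2)
       = y^3 + (11) y^2 + (-12) y + (-157).
Simplifying: h(y) = y^3 + 11*y^2 - 12*y - 157.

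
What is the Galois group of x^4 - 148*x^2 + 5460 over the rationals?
Gal(K/Q) = V_4 (Klein four-group, Z/2Z × Z/2Z)

f factors as (x^2 - 70)(x^2 - 78), so the splitting field is K = Q(sqrt(70), sqrt(78)). The elements 70, 78, 5460 are all non-squares in Q, so sqrt(70) and sqrt(78) generate independent quadratic extensions. Thus [K:Q] = 4 and Gal(K/Q) is generated by the two order-2 automorphisms sqrt(70) ↦ -sqrt(70) and sqrt(78) ↦ -sqrt(78), giving V_4.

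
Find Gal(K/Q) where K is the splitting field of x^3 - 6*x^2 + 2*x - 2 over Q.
Gal(K/Q) = S_3 (symmetric group of order 6)

Compute the discriminant of x^3 + (-6)*x^2 + (2)*x + (-2): Δ = -1292. Since Δ is not a rational square, the Galois group is not contained in A_3; it must be the full S_3 (irreducibility of the cubic rules out anything smaller).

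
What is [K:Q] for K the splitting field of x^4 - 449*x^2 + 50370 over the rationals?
[K:Q] = 4

f factors as (x^2 - 219)(x^2 - 230); the splitting field is K = Q(sqrt(219), sqrt(230)). Since 219, 230, and 50370 are all non-squares in Q, the three subfields Q(sqrt(219)), Q(sqrt(230)), Q(sqrt(50370)) are distinct degree-2 extensions, so [K:Q] = 4 (Klein four Galois group).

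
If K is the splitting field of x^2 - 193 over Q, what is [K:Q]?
[K:Q] = 2

The polynomial x^2 - 193 is irreducible over Q since 193 is not a perfect square. Its splitting field is Q(sqrt(193)), which has degree 2 over Q.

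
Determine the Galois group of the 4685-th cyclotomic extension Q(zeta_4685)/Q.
|Gal(Q(zeta_4685)/Q)| = phi(4685) = 3744; group ≅ (Z/4685Z)^* ≅ Z/4Z × Z/936Z

The n-th cyclotomic polynomial Φ_4685(x) is the minimal polynomial of zeta_4685 over Q and has degree phi(4685) = 3744. So Q(zeta_4685) is a degree-3744 Galois extension with Galois group (Z/4685Z)^*. By CRT, (Z/4685Z)^* ≅ (Z/5Z)^* × (Z/937Z)^*. Each prime-power unit group is (Z/5Z)^* ≅ Z/4Z; (Z/937Z)^* ≅ Z/936Z. Hence Gal(Q(zeta_4685)/Q) ≅ Z/4Z × Z/936Z.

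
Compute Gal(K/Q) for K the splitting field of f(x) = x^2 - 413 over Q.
Gal(K/Q) = Z/2Z (cyclic of order 2)

x^2 - 413 is irreducible over Q since 413 is not a rational square. The splitting field Q(sqrt(413)) has degree 2 over Q, and its unique nontrivial automorphism is sqrt(413) ↦ -sqrt(413). Hence Gal(Q(sqrt(413))/Q) = Z/2Z.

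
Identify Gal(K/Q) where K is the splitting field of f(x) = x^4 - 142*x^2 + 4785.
Gal(K/Q) = V_4 (Klein four-group, Z/2Z × Z/2Z)

f factors as (x^2 - 87)(x^2 - 55), so the splitting field is K = Q(sqrt(87), sqrt(55)). The elements 87, 55, 4785 are all non-squares in Q, so sqrt(87) and sqrt(55) generate independent quadratic extensions. Thus [K:Q] = 4 and Gal(K/Q) is generated by the two order-2 automorphisms sqrt(87) ↦ -sqrt(87) and sqrt(55) ↦ -sqrt(55), giving V_4.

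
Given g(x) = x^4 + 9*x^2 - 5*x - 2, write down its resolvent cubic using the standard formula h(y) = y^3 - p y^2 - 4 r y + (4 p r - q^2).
h(y) = y^3 - 9*y^2 + 8*y - 97

Identify coefficients: p = 9, q = -5, r = -2.
Plug into h(y) = y^3 - p y^2 - 4 r y + (4 p r - q^2):
  h(y) = y^3 - (9) y^2 - 4*(-2) y + (4*(9)*(-2) - (-5)^2)
       = y^3 + (-9) y^2 + (8) y + (-97).
Simplifying: h(y) = y^3 - 9*y^2 + 8*y - 97.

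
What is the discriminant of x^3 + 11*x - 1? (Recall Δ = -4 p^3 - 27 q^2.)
Δ = -5351

For a depressed cubic x^3 + p x + q the discriminant is Δ = -4 p^3 - 27 q^2 = -4*(11)^3 - 27*(-1)^2 = -5324 - 27 = -5351.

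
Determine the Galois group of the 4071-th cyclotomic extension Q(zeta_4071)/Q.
|Gal(Q(zeta_4071)/Q)| = phi(4071) = 2552; group ≅ (Z/4071Z)^* ≅ Z/2Z × Z/22Z × Z/58Z

The n-th cyclotomic polynomial Φ_4071(x) is the minimal polynomial of zeta_4071 over Q and has degree phi(4071) = 2552. So Q(zeta_4071) is a degree-2552 Galois extension with Galois group (Z/4071Z)^*. By CRT, (Z/4071Z)^* ≅ (Z/3Z)^* × (Z/23Z)^* × (Z/59Z)^*. Each prime-power unit group is (Z/3Z)^* ≅ Z/2Z; (Z/23Z)^* ≅ Z/22Z; (Z/59Z)^* ≅ Z/58Z. Hence Gal(Q(zeta_4071)/Q) ≅ Z/2Z × Z/22Z × Z/58Z.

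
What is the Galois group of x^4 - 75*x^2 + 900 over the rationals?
Gal(K/Q) = Z/2Z (cyclic of order 2)

f factors as (x^2 - 60)(x^2 - 15), so the splitting field is K = Q(sqrt(60), sqrt(15)). The squarefree part of 60 is 15 and the squarefree part of 15 is also 15, so sqrt(60) and sqrt(15) are both rational multiples of sqrt(15). Hence Q(sqrt(60)) = Q(sqrt(15)) = Q(sqrt(15)), and the splitting field collapses to a single degree-2 extension with Galois group Z/2Z.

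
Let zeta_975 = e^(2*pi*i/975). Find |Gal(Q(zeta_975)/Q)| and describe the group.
|Gal(Q(zeta_975)/Q)| = phi(975) = 480; group ≅ (Z/975Z)^* ≅ Z/2Z × Z/12Z × Z/20Z

The n-th cyclotomic polynomial Φ_975(x) is the minimal polynomial of zeta_975 over Q and has degree phi(975) = 480. So Q(zeta_975) is a degree-480 Galois extension with Galois group (Z/975Z)^*. By CRT, (Z/975Z)^* ≅ (Z/3Z)^* × (Z/25Z)^* × (Z/13Z)^*. Each prime-power unit group is (Z/3Z)^* ≅ Z/2Z; (Z/25Z)^* ≅ Z/20Z; (Z/13Z)^* ≅ Z/12Z. Hence Gal(Q(zeta_975)/Q) ≅ Z/2Z × Z/12Z × Z/20Z.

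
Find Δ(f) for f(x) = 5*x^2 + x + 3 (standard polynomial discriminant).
Δ = -59

For a quadratic a x^2 + b x + c the discriminant is Δ = b^2 - 4ac = (1)^2 - 4*(5)*(3) = 1 - (60) = -59.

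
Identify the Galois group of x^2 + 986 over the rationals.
Gal(K/Q) = Z/2Z (cyclic of order 2)

x^2 + 986 is irreducible over Q since -986 is not a rational square. The splitting field Q(sqrt(-986)) has degree 2 over Q, and its unique nontrivial automorphism is sqrt(-986) ↦ -sqrt(-986). Hence Gal(Q(sqrt(-986))/Q) = Z/2Z.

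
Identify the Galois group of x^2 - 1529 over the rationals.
Gal(K/Q) = Z/2Z (cyclic of order 2)

x^2 - 1529 is irreducible over Q since 1529 is not a rational square. The splitting field Q(sqrt(1529)) has degree 2 over Q, and its unique nontrivial automorphism is sqrt(1529) ↦ -sqrt(1529). Hence Gal(Q(sqrt(1529))/Q) = Z/2Z.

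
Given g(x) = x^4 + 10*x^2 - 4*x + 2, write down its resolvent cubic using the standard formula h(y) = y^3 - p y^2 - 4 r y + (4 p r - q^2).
h(y) = y^3 - 10*y^2 - 8*y + 64

Identify coefficients: p = 10, q = -4, r = 2.
Plug into h(y) = y^3 - p y^2 - 4 r y + (4 p r - q^2):
  h(y) = y^3 - (10) y^2 - 4*(2) y + (4*(10)*(2) - (-4)^2)
       = y^3 + (-10) y^2 + (-8) y + (64).
Simplifying: h(y) = y^3 - 10*y^2 - 8*y + 64.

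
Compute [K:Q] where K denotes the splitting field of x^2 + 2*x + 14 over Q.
[K:Q] = 2

The discriminant of x^2 + (2)*x + (14) is b^2 - 4c = 4 - (56) = -52. Since -52 is not a perfect square in Q, the polynomial is irreducible over Q. Its two roots generate a degree-2 extension, so [K:Q] = 2.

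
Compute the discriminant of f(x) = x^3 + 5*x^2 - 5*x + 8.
Δ = -8203

For x^3 + a x^2 + b x + c the discriminant is Δ = 18 a b c - 4 a^3 c + a^2 b^2 - 4 b^3 - 27 c^2.
Plug a = 5, b = -5, c = 8:
  18*(5)*(-5)*(8) - 4*(5)^3*(8) + (5)^2*(-5)^2 - 4*(-5)^3 - 27*(8)^2
  = -3600 + (-4000) + 625 + (500) + (-1728)
  = -8203.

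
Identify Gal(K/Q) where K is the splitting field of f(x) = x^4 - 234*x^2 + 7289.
Gal(K/Q) = V_4 (Klein four-group, Z/2Z × Z/2Z)

f factors as (x^2 - 37)(x^2 - 197), so the splitting field is K = Q(sqrt(37), sqrt(197)). The elements 37, 197, 7289 are all non-squares in Q, so sqrt(37) and sqrt(197) generate independent quadratic extensions. Thus [K:Q] = 4 and Gal(K/Q) is generated by the two order-2 automorphisms sqrt(37) ↦ -sqrt(37) and sqrt(197) ↦ -sqrt(197), giving V_4.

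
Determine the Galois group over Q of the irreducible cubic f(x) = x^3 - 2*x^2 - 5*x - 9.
Gal(K/Q) = S_3 (symmetric group of order 6)

Compute the discriminant of x^3 + (-2)*x^2 + (-5)*x + (-9): Δ = -3495. Since Δ is not a rational square, the Galois group is not contained in A_3; it must be the full S_3 (irreducibility of the cubic rules out anything smaller).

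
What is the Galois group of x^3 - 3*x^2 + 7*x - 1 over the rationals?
Gal(K/Q) = S_3 (symmetric group of order 6)

Compute the discriminant of x^3 + (-3)*x^2 + (7)*x + (-1): Δ = -688. Since Δ is not a rational square, the Galois group is not contained in A_3; it must be the full S_3 (irreducibility of the cubic rules out anything smaller).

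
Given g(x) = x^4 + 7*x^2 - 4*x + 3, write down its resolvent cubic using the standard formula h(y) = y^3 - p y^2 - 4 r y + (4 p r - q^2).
h(y) = y^3 - 7*y^2 - 12*y + 68

Identify coefficients: p = 7, q = -4, r = 3.
Plug into h(y) = y^3 - p y^2 - 4 r y + (4 p r - q^2):
  h(y) = y^3 - (7) y^2 - 4*(3) y + (4*(7)*(3) - (-4)^2)
       = y^3 + (-7) y^2 + (-12) y + (68).
Simplifying: h(y) = y^3 - 7*y^2 - 12*y + 68.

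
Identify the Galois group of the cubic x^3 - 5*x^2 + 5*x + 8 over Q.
Gal(K/Q) = S_3 (symmetric group of order 6)

Compute the discriminant of x^3 + (-5)*x^2 + (5)*x + (8): Δ = -1203. Since Δ is not a rational square, the Galois group is not contained in A_3; it must be the full S_3 (irreducibility of the cubic rules out anything smaller).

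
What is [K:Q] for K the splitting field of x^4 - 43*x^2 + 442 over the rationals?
[K:Q] = 4

f factors as (x^2 - 26)(x^2 - 17); the splitting field is K = Q(sqrt(26), sqrt(17)). Since 26, 17, and 442 are all non-squares in Q, the three subfields Q(sqrt(26)), Q(sqrt(17)), Q(sqrt(442)) are distinct degree-2 extensions, so [K:Q] = 4 (Klein four Galois group).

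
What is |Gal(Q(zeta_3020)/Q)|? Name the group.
|Gal(Q(zeta_3020)/Q)| = phi(3020) = 1200; group ≅ (Z/3020Z)^* ≅ Z/2Z × Z/4Z × Z/150Z

The n-th cyclotomic polynomial Φ_3020(x) is the minimal polynomial of zeta_3020 over Q and has degree phi(3020) = 1200. So Q(zeta_3020) is a degree-1200 Galois extension with Galois group (Z/3020Z)^*. By CRT, (Z/3020Z)^* ≅ (Z/4Z)^* × (Z/5Z)^* × (Z/151Z)^*. Each prime-power unit group is (Z/4Z)^* ≅ Z/2Z; (Z/5Z)^* ≅ Z/4Z; (Z/151Z)^* ≅ Z/150Z. Hence Gal(Q(zeta_3020)/Q) ≅ Z/2Z × Z/4Z × Z/150Z.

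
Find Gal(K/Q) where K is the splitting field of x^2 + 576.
Gal(K/Q) = Z/2Z (cyclic of order 2)

x^2 + 576 is irreducible over Q since -576 is not a rational square. The splitting field Q(sqrt(-576)) has degree 2 over Q, and its unique nontrivial automorphism is sqrt(-576) ↦ -sqrt(-576). Hence Gal(Q(sqrt(-576))/Q) = Z/2Z.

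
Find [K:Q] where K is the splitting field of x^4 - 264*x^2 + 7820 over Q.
[K:Q] = 4

f factors as (x^2 - 230)(x^2 - 34); the splitting field is K = Q(sqrt(230), sqrt(34)). Since 230, 34, and 7820 are all non-squares in Q, the three subfields Q(sqrt(230)), Q(sqrt(34)), Q(sqrt(7820)) are distinct degree-2 extensions, so [K:Q] = 4 (Klein four Galois group).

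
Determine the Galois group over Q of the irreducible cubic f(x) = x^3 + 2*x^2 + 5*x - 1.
Gal(K/Q) = S_3 (symmetric group of order 6)

Compute the discriminant of x^3 + (2)*x^2 + (5)*x + (-1): Δ = -575. Since Δ is not a rational square, the Galois group is not contained in A_3; it must be the full S_3 (irreducibility of the cubic rules out anything smaller).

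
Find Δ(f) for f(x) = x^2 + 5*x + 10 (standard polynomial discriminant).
Δ = -15

For a quadratic a x^2 + b x + c the discriminant is Δ = b^2 - 4ac = (5)^2 - 4*(1)*(10) = 25 - (40) = -15.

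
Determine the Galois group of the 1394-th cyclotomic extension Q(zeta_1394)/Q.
|Gal(Q(zeta_1394)/Q)| = phi(1394) = 640; group ≅ (Z/1394Z)^* ≅ Z/16Z × Z/40Z

The n-th cyclotomic polynomial Φ_1394(x) is the minimal polynomial of zeta_1394 over Q and has degree phi(1394) = 640. So Q(zeta_1394) is a degree-640 Galois extension with Galois group (Z/1394Z)^*. By CRT, (Z/1394Z)^* ≅ (Z/2Z)^* × (Z/17Z)^* × (Z/41Z)^*. Each prime-power unit group is (Z/2Z)^* ≅ trivial group (order 1); (Z/17Z)^* ≅ Z/16Z; (Z/41Z)^* ≅ Z/40Z. Hence Gal(Q(zeta_1394)/Q) ≅ Z/16Z × Z/40Z.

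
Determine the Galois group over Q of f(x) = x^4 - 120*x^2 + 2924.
Gal(K/Q) = V_4 (Klein four-group, Z/2Z × Z/2Z)

f factors as (x^2 - 34)(x^2 - 86), so the splitting field is K = Q(sqrt(34), sqrt(86)). The elements 34, 86, 2924 are all non-squares in Q, so sqrt(34) and sqrt(86) generate independent quadratic extensions. Thus [K:Q] = 4 and Gal(K/Q) is generated by the two order-2 automorphisms sqrt(34) ↦ -sqrt(34) and sqrt(86) ↦ -sqrt(86), giving V_4.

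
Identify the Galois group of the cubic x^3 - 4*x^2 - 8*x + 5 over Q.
Gal(K/Q) = S_3 (symmetric group of order 6)

Compute the discriminant of x^3 + (-4)*x^2 + (-8)*x + (5): Δ = 6557. Since Δ is not a rational square, the Galois group is not contained in A_3; it must be the full S_3 (irreducibility of the cubic rules out anything smaller).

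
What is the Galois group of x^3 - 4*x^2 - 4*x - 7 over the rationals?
Gal(K/Q) = S_3 (symmetric group of order 6)

Compute the discriminant of x^3 + (-4)*x^2 + (-4)*x + (-7): Δ = -4619. Since Δ is not a rational square, the Galois group is not contained in A_3; it must be the full S_3 (irreducibility of the cubic rules out anything smaller).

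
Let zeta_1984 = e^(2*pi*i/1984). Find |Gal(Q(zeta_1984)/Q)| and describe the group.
|Gal(Q(zeta_1984)/Q)| = phi(1984) = 960; group ≅ (Z/1984Z)^* ≅ Z/2Z × Z/16Z × Z/30Z

The n-th cyclotomic polynomial Φ_1984(x) is the minimal polynomial of zeta_1984 over Q and has degree phi(1984) = 960. So Q(zeta_1984) is a degree-960 Galois extension with Galois group (Z/1984Z)^*. By CRT, (Z/1984Z)^* ≅ (Z/64Z)^* × (Z/31Z)^*. Each prime-power unit group is (Z/64Z)^* ≅ Z/2Z × Z/16Z; (Z/31Z)^* ≅ Z/30Z. Hence Gal(Q(zeta_1984)/Q) ≅ Z/2Z × Z/16Z × Z/30Z.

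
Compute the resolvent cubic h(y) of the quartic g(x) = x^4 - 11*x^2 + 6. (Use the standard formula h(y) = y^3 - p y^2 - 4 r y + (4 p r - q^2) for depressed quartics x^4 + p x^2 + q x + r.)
h(y) = y^3 + 11*y^2 - 24*y - 264

Identify coefficients: p = -11, q = 0, r = 6.
Plug into h(y) = y^3 - p y^2 - 4 r y + (4 p r - q^2):
  h(y) = y^3 - (-11) y^2 - 4*(6) y + (4*(-11)*(6) - (0)^2)
       = y^3 + (11) y^2 + (-24) y + (-264).
Simplifying: h(y) = y^3 + 11*y^2 - 24*y - 264.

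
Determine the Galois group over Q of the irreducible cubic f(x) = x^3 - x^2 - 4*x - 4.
Gal(K/Q) = S_3 (symmetric group of order 6)

Compute the discriminant of x^3 + (-1)*x^2 + (-4)*x + (-4): Δ = -464. Since Δ is not a rational square, the Galois group is not contained in A_3; it must be the full S_3 (irreducibility of the cubic rules out anything smaller).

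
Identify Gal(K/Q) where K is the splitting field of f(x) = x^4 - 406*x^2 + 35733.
Gal(K/Q) = V_4 (Klein four-group, Z/2Z × Z/2Z)

f factors as (x^2 - 277)(x^2 - 129), so the splitting field is K = Q(sqrt(277), sqrt(129)). The elements 277, 129, 35733 are all non-squares in Q, so sqrt(277) and sqrt(129) generate independent quadratic extensions. Thus [K:Q] = 4 and Gal(K/Q) is generated by the two order-2 automorphisms sqrt(277) ↦ -sqrt(277) and sqrt(129) ↦ -sqrt(129), giving V_4.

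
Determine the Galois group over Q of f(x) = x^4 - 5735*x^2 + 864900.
Gal(K/Q) = Z/2Z (cyclic of order 2)

f factors as (x^2 - 5580)(x^2 - 155), so the splitting field is K = Q(sqrt(5580), sqrt(155)). The squarefree part of 5580 is 155 and the squarefree part of 155 is also 155, so sqrt(5580) and sqrt(155) are both rational multiples of sqrt(155). Hence Q(sqrt(5580)) = Q(sqrt(155)) = Q(sqrt(155)), and the splitting field collapses to a single degree-2 extension with Galois group Z/2Z.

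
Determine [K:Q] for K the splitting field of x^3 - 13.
[K:Q] = 6

x^3 - 13 has one real root r = 13^(1/3) and two complex roots r*zeta_3, r*zeta_3^2 where zeta_3 = e^(2*pi*i/3). The splitting field is Q(r, zeta_3). [Q(r):Q] = 3 and [Q(zeta_3):Q] = 2 with gcd = 1, so [Q(r, zeta_3):Q] = 3 * 2 = 6.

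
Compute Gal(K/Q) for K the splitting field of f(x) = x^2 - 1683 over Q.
Gal(K/Q) = Z/2Z (cyclic of order 2)

x^2 - 1683 is irreducible over Q since 1683 is not a rational square. The splitting field Q(sqrt(1683)) has degree 2 over Q, and its unique nontrivial automorphism is sqrt(1683) ↦ -sqrt(1683). Hence Gal(Q(sqrt(1683))/Q) = Z/2Z.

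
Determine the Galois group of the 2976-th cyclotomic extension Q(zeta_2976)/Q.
|Gal(Q(zeta_2976)/Q)| = phi(2976) = 960; group ≅ (Z/2976Z)^* ≅ Z/2Z × Z/2Z × Z/8Z × Z/30Z

The n-th cyclotomic polynomial Φ_2976(x) is the minimal polynomial of zeta_2976 over Q and has degree phi(2976) = 960. So Q(zeta_2976) is a degree-960 Galois extension with Galois group (Z/2976Z)^*. By CRT, (Z/2976Z)^* ≅ (Z/32Z)^* × (Z/3Z)^* × (Z/31Z)^*. Each prime-power unit group is (Z/32Z)^* ≅ Z/2Z × Z/8Z; (Z/3Z)^* ≅ Z/2Z; (Z/31Z)^* ≅ Z/30Z. Hence Gal(Q(zeta_2976)/Q) ≅ Z/2Z × Z/2Z × Z/8Z × Z/30Z.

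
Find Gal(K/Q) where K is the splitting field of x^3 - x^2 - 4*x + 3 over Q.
Gal(K/Q) = S_3 (symmetric group of order 6)

Compute the discriminant of x^3 + (-1)*x^2 + (-4)*x + (3): Δ = 257. Since Δ is not a rational square, the Galois group is not contained in A_3; it must be the full S_3 (irreducibility of the cubic rules out anything smaller).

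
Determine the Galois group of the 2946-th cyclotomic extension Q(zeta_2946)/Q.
|Gal(Q(zeta_2946)/Q)| = phi(2946) = 980; group ≅ (Z/2946Z)^* ≅ Z/2Z × Z/490Z

The n-th cyclotomic polynomial Φ_2946(x) is the minimal polynomial of zeta_2946 over Q and has degree phi(2946) = 980. So Q(zeta_2946) is a degree-980 Galois extension with Galois group (Z/2946Z)^*. By CRT, (Z/2946Z)^* ≅ (Z/2Z)^* × (Z/3Z)^* × (Z/491Z)^*. Each prime-power unit group is (Z/2Z)^* ≅ trivial group (order 1); (Z/3Z)^* ≅ Z/2Z; (Z/491Z)^* ≅ Z/490Z. Hence Gal(Q(zeta_2946)/Q) ≅ Z/2Z × Z/490Z.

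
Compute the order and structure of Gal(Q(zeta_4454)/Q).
|Gal(Q(zeta_4454)/Q)| = phi(4454) = 2080; group ≅ (Z/4454Z)^* ≅ Z/16Z × Z/130Z

The n-th cyclotomic polynomial Φ_4454(x) is the minimal polynomial of zeta_4454 over Q and has degree phi(4454) = 2080. So Q(zeta_4454) is a degree-2080 Galois extension with Galois group (Z/4454Z)^*. By CRT, (Z/4454Z)^* ≅ (Z/2Z)^* × (Z/17Z)^* × (Z/131Z)^*. Each prime-power unit group is (Z/2Z)^* ≅ trivial group (order 1); (Z/17Z)^* ≅ Z/16Z; (Z/131Z)^* ≅ Z/130Z. Hence Gal(Q(zeta_4454)/Q) ≅ Z/16Z × Z/130Z.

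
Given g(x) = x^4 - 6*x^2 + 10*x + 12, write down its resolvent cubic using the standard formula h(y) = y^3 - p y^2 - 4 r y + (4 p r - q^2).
h(y) = y^3 + 6*y^2 - 48*y - 388

Identify coefficients: p = -6, q = 10, r = 12.
Plug into h(y) = y^3 - p y^2 - 4 r y + (4 p r - q^2):
  h(y) = y^3 - (-6) y^2 - 4*(12) y + (4*(-6)*(12) - (10)^2)
       = y^3 + (6) y^2 + (-48) y + (-388).
Simplifying: h(y) = y^3 + 6*y^2 - 48*y - 388.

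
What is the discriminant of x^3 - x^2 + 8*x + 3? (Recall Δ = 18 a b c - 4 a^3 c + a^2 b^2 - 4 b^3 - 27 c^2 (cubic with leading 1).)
Δ = -2647

For x^3 + a x^2 + b x + c the discriminant is Δ = 18 a b c - 4 a^3 c + a^2 b^2 - 4 b^3 - 27 c^2.
Plug a = -1, b = 8, c = 3:
  18*(-1)*(8)*(3) - 4*(-1)^3*(3) + (-1)^2*(8)^2 - 4*(8)^3 - 27*(3)^2
  = -432 + (12) + 64 + (-2048) + (-243)
  = -2647.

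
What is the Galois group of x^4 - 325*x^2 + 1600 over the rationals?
Gal(K/Q) = Z/2Z (cyclic of order 2)

f factors as (x^2 - 320)(x^2 - 5), so the splitting field is K = Q(sqrt(320), sqrt(5)). The squarefree part of 320 is 5 and the squarefree part of 5 is also 5, so sqrt(320) and sqrt(5) are both rational multiples of sqrt(5). Hence Q(sqrt(320)) = Q(sqrt(5)) = Q(sqrt(5)), and the splitting field collapses to a single degree-2 extension with Galois group Z/2Z.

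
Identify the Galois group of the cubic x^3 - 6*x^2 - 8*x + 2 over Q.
Gal(K/Q) = S_3 (symmetric group of order 6)

Compute the discriminant of x^3 + (-6)*x^2 + (-8)*x + (2): Δ = 7700. Since Δ is not a rational square, the Galois group is not contained in A_3; it must be the full S_3 (irreducibility of the cubic rules out anything smaller).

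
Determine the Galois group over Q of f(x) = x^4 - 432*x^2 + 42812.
Gal(K/Q) = V_4 (Klein four-group, Z/2Z × Z/2Z)

f factors as (x^2 - 154)(x^2 - 278), so the splitting field is K = Q(sqrt(154), sqrt(278)). The elements 154, 278, 42812 are all non-squares in Q, so sqrt(154) and sqrt(278) generate independent quadratic extensions. Thus [K:Q] = 4 and Gal(K/Q) is generated by the two order-2 automorphisms sqrt(154) ↦ -sqrt(154) and sqrt(278) ↦ -sqrt(278), giving V_4.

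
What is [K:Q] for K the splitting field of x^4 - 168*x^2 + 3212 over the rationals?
[K:Q] = 4

f factors as (x^2 - 146)(x^2 - 22); the splitting field is K = Q(sqrt(146), sqrt(22)). Since 146, 22, and 3212 are all non-squares in Q, the three subfields Q(sqrt(146)), Q(sqrt(22)), Q(sqrt(3212)) are distinct degree-2 extensions, so [K:Q] = 4 (Klein four Galois group).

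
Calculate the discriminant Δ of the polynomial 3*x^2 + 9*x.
Δ = 81

For a quadratic a x^2 + b x + c the discriminant is Δ = b^2 - 4ac = (9)^2 - 4*(3)*(0) = 81 - (0) = 81.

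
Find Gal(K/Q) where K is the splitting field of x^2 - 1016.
Gal(K/Q) = Z/2Z (cyclic of order 2)

x^2 - 1016 is irreducible over Q since 1016 is not a rational square. The splitting field Q(sqrt(1016)) has degree 2 over Q, and its unique nontrivial automorphism is sqrt(1016) ↦ -sqrt(1016). Hence Gal(Q(sqrt(1016))/Q) = Z/2Z.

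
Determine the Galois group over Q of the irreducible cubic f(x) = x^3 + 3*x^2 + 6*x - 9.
Gal(K/Q) = S_3 (symmetric group of order 6)

Compute the discriminant of x^3 + (3)*x^2 + (6)*x + (-9): Δ = -4671. Since Δ is not a rational square, the Galois group is not contained in A_3; it must be the full S_3 (irreducibility of the cubic rules out anything smaller).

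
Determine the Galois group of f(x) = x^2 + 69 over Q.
Gal(K/Q) = Z/2Z (cyclic of order 2)

x^2 + 69 is irreducible over Q since -69 is not a rational square. The splitting field Q(sqrt(-69)) has degree 2 over Q, and its unique nontrivial automorphism is sqrt(-69) ↦ -sqrt(-69). Hence Gal(Q(sqrt(-69))/Q) = Z/2Z.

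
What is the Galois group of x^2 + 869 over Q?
Gal(K/Q) = Z/2Z (cyclic of order 2)

x^2 + 869 is irreducible over Q since -869 is not a rational square. The splitting field Q(sqrt(-869)) has degree 2 over Q, and its unique nontrivial automorphism is sqrt(-869) ↦ -sqrt(-869). Hence Gal(Q(sqrt(-869))/Q) = Z/2Z.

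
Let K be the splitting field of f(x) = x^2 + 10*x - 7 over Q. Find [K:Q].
[K:Q] = 2

The discriminant of x^2 + (10)*x + (-7) is b^2 - 4c = 100 - (-28) = 128. Since 128 is not a perfect square in Q, the polynomial is irreducible over Q. Its two roots generate a degree-2 extension, so [K:Q] = 2.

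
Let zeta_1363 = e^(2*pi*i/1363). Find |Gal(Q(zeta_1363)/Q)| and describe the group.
|Gal(Q(zeta_1363)/Q)| = phi(1363) = 1288; group ≅ (Z/1363Z)^* ≅ Z/28Z × Z/46Z

The n-th cyclotomic polynomial Φ_1363(x) is the minimal polynomial of zeta_1363 over Q and has degree phi(1363) = 1288. So Q(zeta_1363) is a degree-1288 Galois extension with Galois group (Z/1363Z)^*. By CRT, (Z/1363Z)^* ≅ (Z/29Z)^* × (Z/47Z)^*. Each prime-power unit group is (Z/29Z)^* ≅ Z/28Z; (Z/47Z)^* ≅ Z/46Z. Hence Gal(Q(zeta_1363)/Q) ≅ Z/28Z × Z/46Z.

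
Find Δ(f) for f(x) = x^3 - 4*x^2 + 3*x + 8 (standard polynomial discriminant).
Δ = -1372

For x^3 + a x^2 + b x + c the discriminant is Δ = 18 a b c - 4 a^3 c + a^2 b^2 - 4 b^3 - 27 c^2.
Plug a = -4, b = 3, c = 8:
  18*(-4)*(3)*(8) - 4*(-4)^3*(8) + (-4)^2*(3)^2 - 4*(3)^3 - 27*(8)^2
  = -1728 + (2048) + 144 + (-108) + (-1728)
  = -1372.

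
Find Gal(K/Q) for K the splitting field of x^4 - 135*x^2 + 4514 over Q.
Gal(K/Q) = V_4 (Klein four-group, Z/2Z × Z/2Z)

f factors as (x^2 - 61)(x^2 - 74), so the splitting field is K = Q(sqrt(61), sqrt(74)). The elements 61, 74, 4514 are all non-squares in Q, so sqrt(61) and sqrt(74) generate independent quadratic extensions. Thus [K:Q] = 4 and Gal(K/Q) is generated by the two order-2 automorphisms sqrt(61) ↦ -sqrt(61) and sqrt(74) ↦ -sqrt(74), giving V_4.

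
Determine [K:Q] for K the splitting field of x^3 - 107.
[K:Q] = 6

x^3 - 107 has one real root r = 107^(1/3) and two complex roots r*zeta_3, r*zeta_3^2 where zeta_3 = e^(2*pi*i/3). The splitting field is Q(r, zeta_3). [Q(r):Q] = 3 and [Q(zeta_3):Q] = 2 with gcd = 1, so [Q(r, zeta_3):Q] = 3 * 2 = 6.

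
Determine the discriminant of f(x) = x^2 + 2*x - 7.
Δ = 32

For a quadratic a x^2 + b x + c the discriminant is Δ = b^2 - 4ac = (2)^2 - 4*(1)*(-7) = 4 - (-28) = 32.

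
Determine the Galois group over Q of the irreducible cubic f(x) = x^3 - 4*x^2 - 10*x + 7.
Gal(K/Q) = S_3 (symmetric group of order 6)

Compute the discriminant of x^3 + (-4)*x^2 + (-10)*x + (7): Δ = 11109. Since Δ is not a rational square, the Galois group is not contained in A_3; it must be the full S_3 (irreducibility of the cubic rules out anything smaller).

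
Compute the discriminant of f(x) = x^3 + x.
Δ = -4

For a depressed cubic x^3 + p x + q the discriminant is Δ = -4 p^3 - 27 q^2 = -4*(1)^3 - 27*(0)^2 = -4 - 0 = -4.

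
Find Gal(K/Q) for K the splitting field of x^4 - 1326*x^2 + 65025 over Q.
Gal(K/Q) = Z/2Z (cyclic of order 2)

f factors as (x^2 - 51)(x^2 - 1275), so the splitting field is K = Q(sqrt(51), sqrt(1275)). The squarefree part of 51 is 51 and the squarefree part of 1275 is also 51, so sqrt(51) and sqrt(1275) are both rational multiples of sqrt(51). Hence Q(sqrt(51)) = Q(sqrt(1275)) = Q(sqrt(51)), and the splitting field collapses to a single degree-2 extension with Galois group Z/2Z.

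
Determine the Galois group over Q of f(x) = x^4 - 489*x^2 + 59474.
Gal(K/Q) = V_4 (Klein four-group, Z/2Z × Z/2Z)

f factors as (x^2 - 262)(x^2 - 227), so the splitting field is K = Q(sqrt(262), sqrt(227)). The elements 262, 227, 59474 are all non-squares in Q, so sqrt(262) and sqrt(227) generate independent quadratic extensions. Thus [K:Q] = 4 and Gal(K/Q) is generated by the two order-2 automorphisms sqrt(262) ↦ -sqrt(262) and sqrt(227) ↦ -sqrt(227), giving V_4.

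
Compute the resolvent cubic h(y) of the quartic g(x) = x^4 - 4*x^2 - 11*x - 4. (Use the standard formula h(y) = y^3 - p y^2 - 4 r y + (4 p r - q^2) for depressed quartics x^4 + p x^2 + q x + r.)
h(y) = y^3 + 4*y^2 + 16*y - 57

Identify coefficients: p = -4, q = -11, r = -4.
Plug into h(y) = y^3 - p y^2 - 4 r y + (4 p r - q^2):
  h(y) = y^3 - (-4) y^2 - 4*(-4) y + (4*(-4)*(-4) - (-11)^2)
       = y^3 + (4) y^2 + (16) y + (-57).
Simplifying: h(y) = y^3 + 4*y^2 + 16*y - 57.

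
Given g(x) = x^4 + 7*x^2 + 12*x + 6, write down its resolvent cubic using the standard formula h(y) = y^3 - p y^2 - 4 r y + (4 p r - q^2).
h(y) = y^3 - 7*y^2 - 24*y + 24

Identify coefficients: p = 7, q = 12, r = 6.
Plug into h(y) = y^3 - p y^2 - 4 r y + (4 p r - q^2):
  h(y) = y^3 - (7) y^2 - 4*(6) y + (4*(7)*(6) - (12)^2)
       = y^3 + (-7) y^2 + (-24) y + (24).
Simplifying: h(y) = y^3 - 7*y^2 - 24*y + 24.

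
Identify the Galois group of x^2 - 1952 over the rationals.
Gal(K/Q) = Z/2Z (cyclic of order 2)

x^2 - 1952 is irreducible over Q since 1952 is not a rational square. The splitting field Q(sqrt(1952)) has degree 2 over Q, and its unique nontrivial automorphism is sqrt(1952) ↦ -sqrt(1952). Hence Gal(Q(sqrt(1952))/Q) = Z/2Z.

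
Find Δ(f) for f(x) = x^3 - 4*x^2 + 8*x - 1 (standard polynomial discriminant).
Δ = -731

For x^3 + a x^2 + b x + c the discriminant is Δ = 18 a b c - 4 a^3 c + a^2 b^2 - 4 b^3 - 27 c^2.
Plug a = -4, b = 8, c = -1:
  18*(-4)*(8)*(-1) - 4*(-4)^3*(-1) + (-4)^2*(8)^2 - 4*(8)^3 - 27*(-1)^2
  = 576 + (-256) + 1024 + (-2048) + (-27)
  = -731.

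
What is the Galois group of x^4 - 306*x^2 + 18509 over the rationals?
Gal(K/Q) = V_4 (Klein four-group, Z/2Z × Z/2Z)

f factors as (x^2 - 83)(x^2 - 223), so the splitting field is K = Q(sqrt(83), sqrt(223)). The elements 83, 223, 18509 are all non-squares in Q, so sqrt(83) and sqrt(223) generate independent quadratic extensions. Thus [K:Q] = 4 and Gal(K/Q) is generated by the two order-2 automorphisms sqrt(83) ↦ -sqrt(83) and sqrt(223) ↦ -sqrt(223), giving V_4.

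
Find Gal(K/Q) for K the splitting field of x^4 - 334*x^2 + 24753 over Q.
Gal(K/Q) = V_4 (Klein four-group, Z/2Z × Z/2Z)

f factors as (x^2 - 223)(x^2 - 111), so the splitting field is K = Q(sqrt(223), sqrt(111)). The elements 223, 111, 24753 are all non-squares in Q, so sqrt(223) and sqrt(111) generate independent quadratic extensions. Thus [K:Q] = 4 and Gal(K/Q) is generated by the two order-2 automorphisms sqrt(223) ↦ -sqrt(223) and sqrt(111) ↦ -sqrt(111), giving V_4.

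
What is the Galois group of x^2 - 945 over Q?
Gal(K/Q) = Z/2Z (cyclic of order 2)

x^2 - 945 is irreducible over Q since 945 is not a rational square. The splitting field Q(sqrt(945)) has degree 2 over Q, and its unique nontrivial automorphism is sqrt(945) ↦ -sqrt(945). Hence Gal(Q(sqrt(945))/Q) = Z/2Z.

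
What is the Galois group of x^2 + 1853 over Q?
Gal(K/Q) = Z/2Z (cyclic of order 2)

x^2 + 1853 is irreducible over Q since -1853 is not a rational square. The splitting field Q(sqrt(-1853)) has degree 2 over Q, and its unique nontrivial automorphism is sqrt(-1853) ↦ -sqrt(-1853). Hence Gal(Q(sqrt(-1853))/Q) = Z/2Z.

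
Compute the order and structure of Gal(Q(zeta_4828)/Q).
|Gal(Q(zeta_4828)/Q)| = phi(4828) = 2240; group ≅ (Z/4828Z)^* ≅ Z/2Z × Z/16Z × Z/70Z

The n-th cyclotomic polynomial Φ_4828(x) is the minimal polynomial of zeta_4828 over Q and has degree phi(4828) = 2240. So Q(zeta_4828) is a degree-2240 Galois extension with Galois group (Z/4828Z)^*. By CRT, (Z/4828Z)^* ≅ (Z/4Z)^* × (Z/17Z)^* × (Z/71Z)^*. Each prime-power unit group is (Z/4Z)^* ≅ Z/2Z; (Z/17Z)^* ≅ Z/16Z; (Z/71Z)^* ≅ Z/70Z. Hence Gal(Q(zeta_4828)/Q) ≅ Z/2Z × Z/16Z × Z/70Z.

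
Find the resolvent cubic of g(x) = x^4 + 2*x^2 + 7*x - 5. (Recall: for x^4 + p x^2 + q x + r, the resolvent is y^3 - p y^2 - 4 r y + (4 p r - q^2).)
h(y) = y^3 - 2*y^2 + 20*y - 89

Identify coefficients: p = 2, q = 7, r = -5.
Plug into h(y) = y^3 - p y^2 - 4 r y + (4 p r - q^2):
  h(y) = y^3 - (2) y^2 - 4*(-5) y + (4*(2)*(-5) - (7)^2)
       = y^3 + (-2) y^2 + (20) y + (-89).
Simplifying: h(y) = y^3 - 2*y^2 + 20*y - 89.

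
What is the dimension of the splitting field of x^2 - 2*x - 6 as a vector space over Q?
[K:Q] = 2

The discriminant of x^2 + (-2)*x + (-6) is b^2 - 4c = 4 - (-24) = 28. Since 28 is not a perfect square in Q, the polynomial is irreducible over Q. Its two roots generate a degree-2 extension, so [K:Q] = 2.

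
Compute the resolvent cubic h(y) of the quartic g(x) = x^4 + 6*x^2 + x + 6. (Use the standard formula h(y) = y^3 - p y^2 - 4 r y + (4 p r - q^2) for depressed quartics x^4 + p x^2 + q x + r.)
h(y) = y^3 - 6*y^2 - 24*y + 143

Identify coefficients: p = 6, q = 1, r = 6.
Plug into h(y) = y^3 - p y^2 - 4 r y + (4 p r - q^2):
  h(y) = y^3 - (6) y^2 - 4*(6) y + (4*(6)*(6) - (1)^2)
       = y^3 + (-6) y^2 + (-24) y + (143).
Simplifying: h(y) = y^3 - 6*y^2 - 24*y + 143.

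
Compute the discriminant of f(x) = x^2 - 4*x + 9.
Δ = -20

For a quadratic a x^2 + b x + c the discriminant is Δ = b^2 - 4ac = (-4)^2 - 4*(1)*(9) = 16 - (36) = -20.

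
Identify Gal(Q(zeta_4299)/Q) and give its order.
|Gal(Q(zeta_4299)/Q)| = phi(4299) = 2864; group ≅ (Z/4299Z)^* ≅ Z/2Z × Z/1432Z

The n-th cyclotomic polynomial Φ_4299(x) is the minimal polynomial of zeta_4299 over Q and has degree phi(4299) = 2864. So Q(zeta_4299) is a degree-2864 Galois extension with Galois group (Z/4299Z)^*. By CRT, (Z/4299Z)^* ≅ (Z/3Z)^* × (Z/1433Z)^*. Each prime-power unit group is (Z/3Z)^* ≅ Z/2Z; (Z/1433Z)^* ≅ Z/1432Z. Hence Gal(Q(zeta_4299)/Q) ≅ Z/2Z × Z/1432Z.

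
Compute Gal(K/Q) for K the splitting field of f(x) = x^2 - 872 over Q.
Gal(K/Q) = Z/2Z (cyclic of order 2)

x^2 - 872 is irreducible over Q since 872 is not a rational square. The splitting field Q(sqrt(872)) has degree 2 over Q, and its unique nontrivial automorphism is sqrt(872) ↦ -sqrt(872). Hence Gal(Q(sqrt(872))/Q) = Z/2Z.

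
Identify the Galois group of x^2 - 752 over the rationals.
Gal(K/Q) = Z/2Z (cyclic of order 2)

x^2 - 752 is irreducible over Q since 752 is not a rational square. The splitting field Q(sqrt(752)) has degree 2 over Q, and its unique nontrivial automorphism is sqrt(752) ↦ -sqrt(752). Hence Gal(Q(sqrt(752))/Q) = Z/2Z.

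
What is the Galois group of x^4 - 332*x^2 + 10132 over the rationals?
Gal(K/Q) = V_4 (Klein four-group, Z/2Z × Z/2Z)

f factors as (x^2 - 298)(x^2 - 34), so the splitting field is K = Q(sqrt(298), sqrt(34)). The elements 298, 34, 10132 are all non-squares in Q, so sqrt(298) and sqrt(34) generate independent quadratic extensions. Thus [K:Q] = 4 and Gal(K/Q) is generated by the two order-2 automorphisms sqrt(298) ↦ -sqrt(298) and sqrt(34) ↦ -sqrt(34), giving V_4.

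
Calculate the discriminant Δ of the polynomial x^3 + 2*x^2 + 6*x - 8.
Δ = -3920

For x^3 + a x^2 + b x + c the discriminant is Δ = 18 a b c - 4 a^3 c + a^2 b^2 - 4 b^3 - 27 c^2.
Plug a = 2, b = 6, c = -8:
  18*(2)*(6)*(-8) - 4*(2)^3*(-8) + (2)^2*(6)^2 - 4*(6)^3 - 27*(-8)^2
  = -1728 + (256) + 144 + (-864) + (-1728)
  = -3920.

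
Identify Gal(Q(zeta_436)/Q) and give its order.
|Gal(Q(zeta_436)/Q)| = phi(436) = 216; group ≅ (Z/436Z)^* ≅ Z/2Z × Z/108Z

The n-th cyclotomic polynomial Φ_436(x) is the minimal polynomial of zeta_436 over Q and has degree phi(436) = 216. So Q(zeta_436) is a degree-216 Galois extension with Galois group (Z/436Z)^*. By CRT, (Z/436Z)^* ≅ (Z/4Z)^* × (Z/109Z)^*. Each prime-power unit group is (Z/4Z)^* ≅ Z/2Z; (Z/109Z)^* ≅ Z/108Z. Hence Gal(Q(zeta_436)/Q) ≅ Z/2Z × Z/108Z.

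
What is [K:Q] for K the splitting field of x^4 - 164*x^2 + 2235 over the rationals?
[K:Q] = 4

f factors as (x^2 - 149)(x^2 - 15); the splitting field is K = Q(sqrt(149), sqrt(15)). Since 149, 15, and 2235 are all non-squares in Q, the three subfields Q(sqrt(149)), Q(sqrt(15)), Q(sqrt(2235)) are distinct degree-2 extensions, so [K:Q] = 4 (Klein four Galois group).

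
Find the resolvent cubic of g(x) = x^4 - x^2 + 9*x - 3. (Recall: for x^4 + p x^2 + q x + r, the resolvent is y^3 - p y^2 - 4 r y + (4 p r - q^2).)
h(y) = y^3 + y^2 + 12*y - 69

Identify coefficients: p = -1, q = 9, r = -3.
Plug into h(y) = y^3 - p y^2 - 4 r y + (4 p r - q^2):
  h(y) = y^3 - (-1) y^2 - 4*(-3) y + (4*(-1)*(-3) - (9)^2)
       = y^3 + (1) y^2 + (12) y + (-69).
Simplifying: h(y) = y^3 + y^2 + 12*y - 69.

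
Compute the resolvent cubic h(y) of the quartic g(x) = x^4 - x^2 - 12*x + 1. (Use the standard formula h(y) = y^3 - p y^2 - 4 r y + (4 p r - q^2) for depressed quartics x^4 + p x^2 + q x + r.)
h(y) = y^3 + y^2 - 4*y - 148

Identify coefficients: p = -1, q = -12, r = 1.
Plug into h(y) = y^3 - p y^2 - 4 r y + (4 p r - q^2):
  h(y) = y^3 - (-1) y^2 - 4*(1) y + (4*(-1)*(1) - (-12)^2)
       = y^3 + (1) y^2 + (-4) y + (-148).
Simplifying: h(y) = y^3 + y^2 - 4*y - 148.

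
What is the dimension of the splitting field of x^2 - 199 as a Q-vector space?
[K:Q] = 2

The polynomial x^2 - 199 is irreducible over Q since 199 is not a perfect square. Its splitting field is Q(sqrt(199)), which has degree 2 over Q.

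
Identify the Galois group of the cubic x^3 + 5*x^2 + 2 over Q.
Gal(K/Q) = S_3 (symmetric group of order 6)

Compute the discriminant of x^3 + (5)*x^2 + (0)*x + (2): Δ = -1108. Since Δ is not a rational square, the Galois group is not contained in A_3; it must be the full S_3 (irreducibility of the cubic rules out anything smaller).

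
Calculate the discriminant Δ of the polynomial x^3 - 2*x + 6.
Δ = -940

For a depressed cubic x^3 + p x + q the discriminant is Δ = -4 p^3 - 27 q^2 = -4*(-2)^3 - 27*(6)^2 = 32 - 972 = -940.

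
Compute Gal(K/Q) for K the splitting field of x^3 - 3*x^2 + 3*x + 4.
Gal(K/Q) = S_3 (symmetric group of order 6)

Compute the discriminant of x^3 + (-3)*x^2 + (3)*x + (4): Δ = -675. Since Δ is not a rational square, the Galois group is not contained in A_3; it must be the full S_3 (irreducibility of the cubic rules out anything smaller).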